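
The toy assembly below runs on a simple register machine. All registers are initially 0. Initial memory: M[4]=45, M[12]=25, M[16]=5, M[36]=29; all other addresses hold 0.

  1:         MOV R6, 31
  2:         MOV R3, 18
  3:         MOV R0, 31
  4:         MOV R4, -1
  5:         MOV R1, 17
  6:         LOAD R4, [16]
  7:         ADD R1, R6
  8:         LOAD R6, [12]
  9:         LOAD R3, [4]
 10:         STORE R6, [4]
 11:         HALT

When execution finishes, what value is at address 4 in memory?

MOV R6, 31 → R6=31
MOV R3, 18 → R3=18
MOV R0, 31 → R0=31
MOV R4, -1 → R4=-1
MOV R1, 17 → R1=17
LOAD R4, [16] → R4=M[16]=5
ADD R1, R6 → R1=17+31=48
LOAD R6, [12] → R6=M[12]=25
LOAD R3, [4] → R3=M[4]=45
STORE R6, [4] → M[4]=25
halt.

25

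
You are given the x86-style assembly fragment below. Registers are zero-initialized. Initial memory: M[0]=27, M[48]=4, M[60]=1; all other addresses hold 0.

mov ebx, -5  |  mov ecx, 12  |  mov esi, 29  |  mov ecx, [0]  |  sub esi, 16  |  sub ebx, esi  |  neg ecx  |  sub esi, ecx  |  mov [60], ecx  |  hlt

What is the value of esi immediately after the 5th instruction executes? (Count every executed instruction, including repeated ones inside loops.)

after mov ebx, -5: ebx=-5
after mov ecx, 12: ecx=12
after mov esi, 29: esi=29
after mov ecx, [0]: ecx=M[0]=27
after sub esi, 16: esi=29-16=13
After step 5: esi = 13.

13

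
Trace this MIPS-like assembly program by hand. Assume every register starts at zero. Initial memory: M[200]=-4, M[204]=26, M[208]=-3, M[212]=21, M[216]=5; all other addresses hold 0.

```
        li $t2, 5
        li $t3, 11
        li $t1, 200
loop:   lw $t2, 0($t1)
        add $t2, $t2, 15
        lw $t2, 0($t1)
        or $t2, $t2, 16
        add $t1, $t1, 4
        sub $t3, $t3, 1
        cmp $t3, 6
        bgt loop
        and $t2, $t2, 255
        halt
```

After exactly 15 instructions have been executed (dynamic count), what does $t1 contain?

204

after li $t2, 5: $t2=5
after li $t3, 11: $t3=11
after li $t1, 200: $t1=200
after lw $t2, 0($t1): $t2=M[200]=-4
after add $t2, $t2, 15: $t2=(-4)+15=11
after lw $t2, 0($t1): $t2=M[200]=-4
after or $t2, $t2, 16: $t2=(-4)|16=-4
after add $t1, $t1, 4: $t1=200+4=204
after sub $t3, $t3, 1: $t3=11-1=10
cmp $t3, 6  (cmp 10,6)
bgt loop: taken
after lw $t2, 0($t1): $t2=M[204]=26
after add $t2, $t2, 15: $t2=26+15=41
after lw $t2, 0($t1): $t2=M[204]=26
after or $t2, $t2, 16: $t2=26|16=26
After step 15: $t1 = 204.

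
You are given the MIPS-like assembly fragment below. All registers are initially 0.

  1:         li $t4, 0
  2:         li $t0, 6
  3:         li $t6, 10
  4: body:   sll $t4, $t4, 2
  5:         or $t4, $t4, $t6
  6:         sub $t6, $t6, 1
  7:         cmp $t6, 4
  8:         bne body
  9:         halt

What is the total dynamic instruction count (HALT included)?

34

li $t4, 0 → $t4=0
li $t0, 6 → $t0=6
li $t6, 10 → $t6=10
sll $t4, $t4, 2 → $t4=0<<2=0
or $t4, $t4, $t6 → $t4=0|10=10
sub $t6, $t6, 1 → $t6=10-1=9
cmp $t6, 4  (cmp 9,4)
bne body: taken
sll $t4, $t4, 2 → $t4=10<<2=40
or $t4, $t4, $t6 → $t4=40|9=41
sub $t6, $t6, 1 → $t6=9-1=8
cmp $t6, 4  (cmp 8,4)
bne body: taken
sll $t4, $t4, 2 → $t4=41<<2=164
or $t4, $t4, $t6 → $t4=164|8=172
sub $t6, $t6, 1 → $t6=8-1=7
cmp $t6, 4  (cmp 7,4)
bne body: taken
sll $t4, $t4, 2 → $t4=172<<2=688
or $t4, $t4, $t6 → $t4=688|7=695
sub $t6, $t6, 1 → $t6=7-1=6
cmp $t6, 4  (cmp 6,4)
bne body: taken
sll $t4, $t4, 2 → $t4=695<<2=2780
or $t4, $t4, $t6 → $t4=2780|6=2782
sub $t6, $t6, 1 → $t6=6-1=5
cmp $t6, 4  (cmp 5,4)
bne body: taken
sll $t4, $t4, 2 → $t4=2782<<2=11128
or $t4, $t4, $t6 → $t4=11128|5=11133
sub $t6, $t6, 1 → $t6=5-1=4
cmp $t6, 4  (cmp 4,4)
bne body: not taken
halt.
Total executed instructions: 34.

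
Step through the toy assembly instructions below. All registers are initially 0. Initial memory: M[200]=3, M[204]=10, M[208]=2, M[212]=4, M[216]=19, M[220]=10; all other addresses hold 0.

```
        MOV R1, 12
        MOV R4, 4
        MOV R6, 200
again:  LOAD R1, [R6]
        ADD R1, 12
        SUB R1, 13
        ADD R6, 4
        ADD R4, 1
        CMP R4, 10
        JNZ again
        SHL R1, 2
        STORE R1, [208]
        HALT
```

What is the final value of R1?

R1=12
R4=4
R6=200
R1=M[200]=3
R1=3+12=15
R1=15-13=2
R6=200+4=204
R4=4+1=5
CMP R4, 10  (cmp 5,10)
JNZ again: taken
R1=M[204]=10
R1=10+12=22
R1=22-13=9
R6=204+4=208
R4=5+1=6
CMP R4, 10  (cmp 6,10)
JNZ again: taken
R1=M[208]=2
R1=2+12=14
R1=14-13=1
R6=208+4=212
R4=6+1=7
CMP R4, 10  (cmp 7,10)
JNZ again: taken
R1=M[212]=4
R1=4+12=16
R1=16-13=3
R6=212+4=216
R4=7+1=8
CMP R4, 10  (cmp 8,10)
JNZ again: taken
R1=M[216]=19
R1=19+12=31
R1=31-13=18
R6=216+4=220
R4=8+1=9
CMP R4, 10  (cmp 9,10)
JNZ again: taken
R1=M[220]=10
R1=10+12=22
R1=22-13=9
R6=220+4=224
R4=9+1=10
CMP R4, 10  (cmp 10,10)
JNZ again: not taken
R1=9<<2=36
STORE R1, [208] → M[208]=36
halt.

36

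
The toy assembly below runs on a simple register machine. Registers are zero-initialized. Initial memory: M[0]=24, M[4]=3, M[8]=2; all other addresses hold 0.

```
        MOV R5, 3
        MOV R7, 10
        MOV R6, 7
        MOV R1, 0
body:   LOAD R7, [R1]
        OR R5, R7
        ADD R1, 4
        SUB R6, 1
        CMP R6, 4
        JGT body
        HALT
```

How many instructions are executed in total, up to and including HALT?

MOV R5, 3 → R5=3
MOV R7, 10 → R7=10
MOV R6, 7 → R6=7
MOV R1, 0 → R1=0
LOAD R7, [R1] → R7=M[0]=24
OR R5, R7 → R5=3|24=27
ADD R1, 4 → R1=0+4=4
SUB R6, 1 → R6=7-1=6
CMP R6, 4  (cmp 6,4)
JGT body: taken
LOAD R7, [R1] → R7=M[4]=3
OR R5, R7 → R5=27|3=27
ADD R1, 4 → R1=4+4=8
SUB R6, 1 → R6=6-1=5
CMP R6, 4  (cmp 5,4)
JGT body: taken
LOAD R7, [R1] → R7=M[8]=2
OR R5, R7 → R5=27|2=27
ADD R1, 4 → R1=8+4=12
SUB R6, 1 → R6=5-1=4
CMP R6, 4  (cmp 4,4)
JGT body: not taken
halt.
Total executed instructions: 23.

23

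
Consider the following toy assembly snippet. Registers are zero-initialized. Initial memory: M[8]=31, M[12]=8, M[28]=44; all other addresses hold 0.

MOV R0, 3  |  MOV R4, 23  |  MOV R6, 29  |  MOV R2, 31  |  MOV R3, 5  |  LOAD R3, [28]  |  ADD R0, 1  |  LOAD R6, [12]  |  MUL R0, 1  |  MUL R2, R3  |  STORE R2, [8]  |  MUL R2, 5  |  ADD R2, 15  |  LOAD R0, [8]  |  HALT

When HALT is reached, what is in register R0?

1364

R0=3
R4=23
R6=29
R2=31
R3=5
R3=M[28]=44
R0=3+1=4
R6=M[12]=8
R0=4*1=4
R2=31*44=1364
STORE R2, [8] → M[8]=1364
R2=1364*5=6820
R2=6820+15=6835
R0=M[8]=1364
halt.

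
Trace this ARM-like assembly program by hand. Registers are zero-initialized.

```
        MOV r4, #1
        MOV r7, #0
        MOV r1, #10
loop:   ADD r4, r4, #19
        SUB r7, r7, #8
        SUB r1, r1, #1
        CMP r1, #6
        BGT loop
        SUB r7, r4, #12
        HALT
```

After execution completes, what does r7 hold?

65

after MOV r4, #1: r4=1
after MOV r7, #0: r7=0
after MOV r1, #10: r1=10
after ADD r4, r4, #19: r4=1+19=20
after SUB r7, r7, #8: r7=0-8=-8
after SUB r1, r1, #1: r1=10-1=9
CMP r1, #6  (cmp 9,6)
BGT loop: taken
after ADD r4, r4, #19: r4=20+19=39
after SUB r7, r7, #8: r7=(-8)-8=-16
after SUB r1, r1, #1: r1=9-1=8
CMP r1, #6  (cmp 8,6)
BGT loop: taken
after ADD r4, r4, #19: r4=39+19=58
after SUB r7, r7, #8: r7=(-16)-8=-24
after SUB r1, r1, #1: r1=8-1=7
CMP r1, #6  (cmp 7,6)
BGT loop: taken
after ADD r4, r4, #19: r4=58+19=77
after SUB r7, r7, #8: r7=(-24)-8=-32
after SUB r1, r1, #1: r1=7-1=6
CMP r1, #6  (cmp 6,6)
BGT loop: not taken
after SUB r7, r4, #12: r7=77-12=65
halt.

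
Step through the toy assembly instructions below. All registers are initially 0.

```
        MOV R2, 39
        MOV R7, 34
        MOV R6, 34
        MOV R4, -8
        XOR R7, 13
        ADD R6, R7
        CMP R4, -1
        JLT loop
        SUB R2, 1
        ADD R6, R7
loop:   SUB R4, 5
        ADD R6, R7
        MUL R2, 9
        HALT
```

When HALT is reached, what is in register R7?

47

MOV R2, 39 → R2=39
MOV R7, 34 → R7=34
MOV R6, 34 → R6=34
MOV R4, -8 → R4=-8
XOR R7, 13 → R7=34^13=47
ADD R6, R7 → R6=34+47=81
CMP R4, -1  (cmp -8,-1)
JLT loop: taken
SUB R4, 5 → R4=(-8)-5=-13
ADD R6, R7 → R6=81+47=128
MUL R2, 9 → R2=39*9=351
halt.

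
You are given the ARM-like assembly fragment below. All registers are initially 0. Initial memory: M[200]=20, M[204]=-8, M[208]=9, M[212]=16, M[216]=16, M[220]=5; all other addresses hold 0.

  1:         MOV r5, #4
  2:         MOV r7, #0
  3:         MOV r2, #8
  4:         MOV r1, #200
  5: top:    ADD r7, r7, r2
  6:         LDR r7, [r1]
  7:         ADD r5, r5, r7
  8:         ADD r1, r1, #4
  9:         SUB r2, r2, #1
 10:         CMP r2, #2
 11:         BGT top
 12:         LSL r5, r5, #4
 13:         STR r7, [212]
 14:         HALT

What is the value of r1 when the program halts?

MOV r5, #4 → r5=4
MOV r7, #0 → r7=0
MOV r2, #8 → r2=8
MOV r1, #200 → r1=200
ADD r7, r7, r2 → r7=0+8=8
LDR r7, [r1] → r7=M[200]=20
ADD r5, r5, r7 → r5=4+20=24
ADD r1, r1, #4 → r1=200+4=204
SUB r2, r2, #1 → r2=8-1=7
CMP r2, #2  (cmp 7,2)
BGT top: taken
ADD r7, r7, r2 → r7=20+7=27
LDR r7, [r1] → r7=M[204]=-8
ADD r5, r5, r7 → r5=24+(-8)=16
ADD r1, r1, #4 → r1=204+4=208
SUB r2, r2, #1 → r2=7-1=6
CMP r2, #2  (cmp 6,2)
BGT top: taken
ADD r7, r7, r2 → r7=(-8)+6=-2
LDR r7, [r1] → r7=M[208]=9
ADD r5, r5, r7 → r5=16+9=25
ADD r1, r1, #4 → r1=208+4=212
SUB r2, r2, #1 → r2=6-1=5
CMP r2, #2  (cmp 5,2)
BGT top: taken
ADD r7, r7, r2 → r7=9+5=14
LDR r7, [r1] → r7=M[212]=16
ADD r5, r5, r7 → r5=25+16=41
ADD r1, r1, #4 → r1=212+4=216
SUB r2, r2, #1 → r2=5-1=4
CMP r2, #2  (cmp 4,2)
BGT top: taken
ADD r7, r7, r2 → r7=16+4=20
LDR r7, [r1] → r7=M[216]=16
ADD r5, r5, r7 → r5=41+16=57
ADD r1, r1, #4 → r1=216+4=220
SUB r2, r2, #1 → r2=4-1=3
CMP r2, #2  (cmp 3,2)
BGT top: taken
ADD r7, r7, r2 → r7=16+3=19
LDR r7, [r1] → r7=M[220]=5
ADD r5, r5, r7 → r5=57+5=62
ADD r1, r1, #4 → r1=220+4=224
SUB r2, r2, #1 → r2=3-1=2
CMP r2, #2  (cmp 2,2)
BGT top: not taken
LSL r5, r5, #4 → r5=62<<4=992
STR r7, [212] → M[212]=5
halt.

224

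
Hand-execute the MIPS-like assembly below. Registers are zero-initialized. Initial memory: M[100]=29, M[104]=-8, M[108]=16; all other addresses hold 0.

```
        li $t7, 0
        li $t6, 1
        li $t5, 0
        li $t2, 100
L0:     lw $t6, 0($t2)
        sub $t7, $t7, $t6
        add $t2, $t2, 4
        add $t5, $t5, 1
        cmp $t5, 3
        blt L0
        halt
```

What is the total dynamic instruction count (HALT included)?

23

after li $t7, 0: $t7=0
after li $t6, 1: $t6=1
after li $t5, 0: $t5=0
after li $t2, 100: $t2=100
after lw $t6, 0($t2): $t6=M[100]=29
after sub $t7, $t7, $t6: $t7=0-29=-29
after add $t2, $t2, 4: $t2=100+4=104
after add $t5, $t5, 1: $t5=0+1=1
cmp $t5, 3  (cmp 1,3)
blt L0: taken
after lw $t6, 0($t2): $t6=M[104]=-8
after sub $t7, $t7, $t6: $t7=(-29)-(-8)=-21
after add $t2, $t2, 4: $t2=104+4=108
after add $t5, $t5, 1: $t5=1+1=2
cmp $t5, 3  (cmp 2,3)
blt L0: taken
after lw $t6, 0($t2): $t6=M[108]=16
after sub $t7, $t7, $t6: $t7=(-21)-16=-37
after add $t2, $t2, 4: $t2=108+4=112
after add $t5, $t5, 1: $t5=2+1=3
cmp $t5, 3  (cmp 3,3)
blt L0: not taken
halt.
Total executed instructions: 23.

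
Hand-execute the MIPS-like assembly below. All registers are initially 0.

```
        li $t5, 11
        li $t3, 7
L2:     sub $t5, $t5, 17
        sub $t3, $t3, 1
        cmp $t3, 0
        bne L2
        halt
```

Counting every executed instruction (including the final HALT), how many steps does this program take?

31

$t5=11
$t3=7
$t5=11-17=-6
$t3=7-1=6
cmp $t3, 0  (cmp 6,0)
bne L2: taken
$t5=(-6)-17=-23
$t3=6-1=5
cmp $t3, 0  (cmp 5,0)
bne L2: taken
$t5=(-23)-17=-40
$t3=5-1=4
cmp $t3, 0  (cmp 4,0)
bne L2: taken
$t5=(-40)-17=-57
$t3=4-1=3
cmp $t3, 0  (cmp 3,0)
bne L2: taken
$t5=(-57)-17=-74
$t3=3-1=2
cmp $t3, 0  (cmp 2,0)
bne L2: taken
$t5=(-74)-17=-91
$t3=2-1=1
cmp $t3, 0  (cmp 1,0)
bne L2: taken
$t5=(-91)-17=-108
$t3=1-1=0
cmp $t3, 0  (cmp 0,0)
bne L2: not taken
halt.
Total executed instructions: 31.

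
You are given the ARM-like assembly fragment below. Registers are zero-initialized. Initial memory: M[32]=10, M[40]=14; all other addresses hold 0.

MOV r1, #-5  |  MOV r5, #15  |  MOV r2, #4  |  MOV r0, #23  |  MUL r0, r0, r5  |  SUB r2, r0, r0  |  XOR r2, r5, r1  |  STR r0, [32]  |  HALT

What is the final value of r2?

-12

MOV r1, #-5 → r1=-5
MOV r5, #15 → r5=15
MOV r2, #4 → r2=4
MOV r0, #23 → r0=23
MUL r0, r0, r5 → r0=23*15=345
SUB r2, r0, r0 → r2=345-345=0
XOR r2, r5, r1 → r2=15^(-5)=-12
STR r0, [32] → M[32]=345
halt.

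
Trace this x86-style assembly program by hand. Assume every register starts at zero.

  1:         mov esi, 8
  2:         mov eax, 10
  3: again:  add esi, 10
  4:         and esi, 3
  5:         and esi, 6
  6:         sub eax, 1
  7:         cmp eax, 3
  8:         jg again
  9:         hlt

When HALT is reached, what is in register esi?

2

after mov esi, 8: esi=8
after mov eax, 10: eax=10
after add esi, 10: esi=8+10=18
after and esi, 3: esi=18&3=2
after and esi, 6: esi=2&6=2
after sub eax, 1: eax=10-1=9
cmp eax, 3  (cmp 9,3)
jg again: taken
after add esi, 10: esi=2+10=12
after and esi, 3: esi=12&3=0
after and esi, 6: esi=0&6=0
after sub eax, 1: eax=9-1=8
cmp eax, 3  (cmp 8,3)
jg again: taken
after add esi, 10: esi=0+10=10
after and esi, 3: esi=10&3=2
after and esi, 6: esi=2&6=2
after sub eax, 1: eax=8-1=7
cmp eax, 3  (cmp 7,3)
jg again: taken
after add esi, 10: esi=2+10=12
after and esi, 3: esi=12&3=0
after and esi, 6: esi=0&6=0
after sub eax, 1: eax=7-1=6
cmp eax, 3  (cmp 6,3)
jg again: taken
after add esi, 10: esi=0+10=10
after and esi, 3: esi=10&3=2
after and esi, 6: esi=2&6=2
after sub eax, 1: eax=6-1=5
cmp eax, 3  (cmp 5,3)
jg again: taken
after add esi, 10: esi=2+10=12
after and esi, 3: esi=12&3=0
after and esi, 6: esi=0&6=0
after sub eax, 1: eax=5-1=4
cmp eax, 3  (cmp 4,3)
jg again: taken
after add esi, 10: esi=0+10=10
after and esi, 3: esi=10&3=2
after and esi, 6: esi=2&6=2
after sub eax, 1: eax=4-1=3
cmp eax, 3  (cmp 3,3)
jg again: not taken
halt.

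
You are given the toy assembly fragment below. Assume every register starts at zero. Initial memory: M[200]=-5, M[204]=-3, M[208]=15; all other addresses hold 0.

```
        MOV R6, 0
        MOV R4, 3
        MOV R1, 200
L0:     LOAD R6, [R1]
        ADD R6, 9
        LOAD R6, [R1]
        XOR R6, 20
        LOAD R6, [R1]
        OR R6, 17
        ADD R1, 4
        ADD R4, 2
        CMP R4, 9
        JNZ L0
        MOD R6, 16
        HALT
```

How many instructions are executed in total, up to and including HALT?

35

R6=0
R4=3
R1=200
R6=M[200]=-5
R6=(-5)+9=4
R6=M[200]=-5
R6=(-5)^20=-17
R6=M[200]=-5
R6=(-5)|17=-5
R1=200+4=204
R4=3+2=5
CMP R4, 9  (cmp 5,9)
JNZ L0: taken
R6=M[204]=-3
R6=(-3)+9=6
R6=M[204]=-3
R6=(-3)^20=-23
R6=M[204]=-3
R6=(-3)|17=-3
R1=204+4=208
R4=5+2=7
CMP R4, 9  (cmp 7,9)
JNZ L0: taken
R6=M[208]=15
R6=15+9=24
R6=M[208]=15
R6=15^20=27
R6=M[208]=15
R6=15|17=31
R1=208+4=212
R4=7+2=9
CMP R4, 9  (cmp 9,9)
JNZ L0: not taken
R6=31%16=15
halt.
Total executed instructions: 35.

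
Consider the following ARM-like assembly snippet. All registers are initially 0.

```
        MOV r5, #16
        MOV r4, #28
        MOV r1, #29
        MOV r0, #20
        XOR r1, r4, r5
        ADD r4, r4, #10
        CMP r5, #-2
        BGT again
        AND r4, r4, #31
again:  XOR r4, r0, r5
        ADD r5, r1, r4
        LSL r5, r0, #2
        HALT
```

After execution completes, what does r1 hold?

after MOV r5, #16: r5=16
after MOV r4, #28: r4=28
after MOV r1, #29: r1=29
after MOV r0, #20: r0=20
after XOR r1, r4, r5: r1=28^16=12
after ADD r4, r4, #10: r4=28+10=38
CMP r5, #-2  (cmp 16,-2)
BGT again: taken
after XOR r4, r0, r5: r4=20^16=4
after ADD r5, r1, r4: r5=12+4=16
after LSL r5, r0, #2: r5=20<<2=80
halt.

12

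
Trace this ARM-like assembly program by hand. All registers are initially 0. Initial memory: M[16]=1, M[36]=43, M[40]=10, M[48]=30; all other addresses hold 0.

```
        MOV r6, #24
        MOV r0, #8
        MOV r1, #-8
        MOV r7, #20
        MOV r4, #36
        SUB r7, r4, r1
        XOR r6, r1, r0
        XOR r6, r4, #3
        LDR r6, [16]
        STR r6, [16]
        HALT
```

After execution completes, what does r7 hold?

r6=24
r0=8
r1=-8
r7=20
r4=36
r7=36-(-8)=44
r6=(-8)^8=-16
r6=36^3=39
r6=M[16]=1
STR r6, [16] → M[16]=1
halt.

44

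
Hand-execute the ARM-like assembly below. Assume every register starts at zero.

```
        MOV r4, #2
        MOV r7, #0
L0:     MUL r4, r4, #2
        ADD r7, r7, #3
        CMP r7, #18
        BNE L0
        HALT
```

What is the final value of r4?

r4=2
r7=0
r4=2*2=4
r7=0+3=3
CMP r7, #18  (cmp 3,18)
BNE L0: taken
r4=4*2=8
r7=3+3=6
CMP r7, #18  (cmp 6,18)
BNE L0: taken
r4=8*2=16
r7=6+3=9
CMP r7, #18  (cmp 9,18)
BNE L0: taken
r4=16*2=32
r7=9+3=12
CMP r7, #18  (cmp 12,18)
BNE L0: taken
r4=32*2=64
r7=12+3=15
CMP r7, #18  (cmp 15,18)
BNE L0: taken
r4=64*2=128
r7=15+3=18
CMP r7, #18  (cmp 18,18)
BNE L0: not taken
halt.

128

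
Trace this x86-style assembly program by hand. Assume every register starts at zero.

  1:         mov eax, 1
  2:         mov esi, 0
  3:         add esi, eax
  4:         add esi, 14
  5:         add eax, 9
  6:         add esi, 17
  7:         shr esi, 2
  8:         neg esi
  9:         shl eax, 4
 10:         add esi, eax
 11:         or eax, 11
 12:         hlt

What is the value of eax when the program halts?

171

eax=1
esi=0
esi=0+1=1
esi=1+14=15
eax=1+9=10
esi=15+17=32
esi=32>>2=8
esi=-(8)=-8
eax=10<<4=160
esi=(-8)+160=152
eax=160|11=171
halt.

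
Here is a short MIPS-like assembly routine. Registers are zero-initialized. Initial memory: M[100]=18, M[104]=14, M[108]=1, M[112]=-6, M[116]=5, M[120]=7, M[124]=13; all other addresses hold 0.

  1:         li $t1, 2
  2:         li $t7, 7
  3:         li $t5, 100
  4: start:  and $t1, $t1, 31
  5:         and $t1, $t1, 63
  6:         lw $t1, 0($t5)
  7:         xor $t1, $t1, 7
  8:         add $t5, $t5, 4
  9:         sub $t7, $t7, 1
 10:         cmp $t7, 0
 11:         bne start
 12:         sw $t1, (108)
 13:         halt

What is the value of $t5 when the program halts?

after li $t1, 2: $t1=2
after li $t7, 7: $t7=7
after li $t5, 100: $t5=100
after and $t1, $t1, 31: $t1=2&31=2
after and $t1, $t1, 63: $t1=2&63=2
after lw $t1, 0($t5): $t1=M[100]=18
after xor $t1, $t1, 7: $t1=18^7=21
after add $t5, $t5, 4: $t5=100+4=104
after sub $t7, $t7, 1: $t7=7-1=6
cmp $t7, 0  (cmp 6,0)
bne start: taken
after and $t1, $t1, 31: $t1=21&31=21
after and $t1, $t1, 63: $t1=21&63=21
after lw $t1, 0($t5): $t1=M[104]=14
after xor $t1, $t1, 7: $t1=14^7=9
after add $t5, $t5, 4: $t5=104+4=108
after sub $t7, $t7, 1: $t7=6-1=5
cmp $t7, 0  (cmp 5,0)
bne start: taken
after and $t1, $t1, 31: $t1=9&31=9
after and $t1, $t1, 63: $t1=9&63=9
after lw $t1, 0($t5): $t1=M[108]=1
after xor $t1, $t1, 7: $t1=1^7=6
after add $t5, $t5, 4: $t5=108+4=112
after sub $t7, $t7, 1: $t7=5-1=4
cmp $t7, 0  (cmp 4,0)
bne start: taken
after and $t1, $t1, 31: $t1=6&31=6
after and $t1, $t1, 63: $t1=6&63=6
after lw $t1, 0($t5): $t1=M[112]=-6
after xor $t1, $t1, 7: $t1=(-6)^7=-3
after add $t5, $t5, 4: $t5=112+4=116
after sub $t7, $t7, 1: $t7=4-1=3
cmp $t7, 0  (cmp 3,0)
bne start: taken
after and $t1, $t1, 31: $t1=(-3)&31=29
after and $t1, $t1, 63: $t1=29&63=29
after lw $t1, 0($t5): $t1=M[116]=5
after xor $t1, $t1, 7: $t1=5^7=2
after add $t5, $t5, 4: $t5=116+4=120
after sub $t7, $t7, 1: $t7=3-1=2
cmp $t7, 0  (cmp 2,0)
bne start: taken
after and $t1, $t1, 31: $t1=2&31=2
after and $t1, $t1, 63: $t1=2&63=2
after lw $t1, 0($t5): $t1=M[120]=7
after xor $t1, $t1, 7: $t1=7^7=0
after add $t5, $t5, 4: $t5=120+4=124
after sub $t7, $t7, 1: $t7=2-1=1
cmp $t7, 0  (cmp 1,0)
bne start: taken
after and $t1, $t1, 31: $t1=0&31=0
after and $t1, $t1, 63: $t1=0&63=0
after lw $t1, 0($t5): $t1=M[124]=13
after xor $t1, $t1, 7: $t1=13^7=10
after add $t5, $t5, 4: $t5=124+4=128
after sub $t7, $t7, 1: $t7=1-1=0
cmp $t7, 0  (cmp 0,0)
bne start: not taken
sw $t1, (108) → M[108]=10
halt.

128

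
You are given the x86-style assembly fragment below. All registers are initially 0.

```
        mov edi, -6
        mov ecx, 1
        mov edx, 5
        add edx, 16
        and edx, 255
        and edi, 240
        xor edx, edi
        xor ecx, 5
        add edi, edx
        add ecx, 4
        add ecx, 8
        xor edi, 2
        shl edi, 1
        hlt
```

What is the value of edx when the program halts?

229

edi=-6
ecx=1
edx=5
edx=5+16=21
edx=21&255=21
edi=(-6)&240=240
edx=21^240=229
ecx=1^5=4
edi=240+229=469
ecx=4+4=8
ecx=8+8=16
edi=469^2=471
edi=471<<1=942
halt.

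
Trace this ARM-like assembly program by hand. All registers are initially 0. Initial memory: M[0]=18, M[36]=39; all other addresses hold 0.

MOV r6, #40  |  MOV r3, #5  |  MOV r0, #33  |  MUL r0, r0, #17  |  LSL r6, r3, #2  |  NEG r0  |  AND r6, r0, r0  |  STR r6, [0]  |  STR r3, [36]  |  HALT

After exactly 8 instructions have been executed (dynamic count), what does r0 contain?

after MOV r6, #40: r6=40
after MOV r3, #5: r3=5
after MOV r0, #33: r0=33
after MUL r0, r0, #17: r0=33*17=561
after LSL r6, r3, #2: r6=5<<2=20
after NEG r0: r0=-(561)=-561
after AND r6, r0, r0: r6=(-561)&(-561)=-561
STR r6, [0] → M[0]=-561
After step 8: r0 = -561.

-561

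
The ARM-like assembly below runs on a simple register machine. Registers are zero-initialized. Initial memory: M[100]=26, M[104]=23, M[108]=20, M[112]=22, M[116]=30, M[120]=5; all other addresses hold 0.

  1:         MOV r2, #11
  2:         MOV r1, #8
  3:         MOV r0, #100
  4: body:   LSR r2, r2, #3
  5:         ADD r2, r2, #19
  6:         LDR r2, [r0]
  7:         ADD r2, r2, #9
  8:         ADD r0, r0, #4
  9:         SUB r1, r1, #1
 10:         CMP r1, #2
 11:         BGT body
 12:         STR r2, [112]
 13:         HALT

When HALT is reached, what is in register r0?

r2=11
r1=8
r0=100
r2=11>>3=1
r2=1+19=20
r2=M[100]=26
r2=26+9=35
r0=100+4=104
r1=8-1=7
CMP r1, #2  (cmp 7,2)
BGT body: taken
r2=35>>3=4
r2=4+19=23
r2=M[104]=23
r2=23+9=32
r0=104+4=108
r1=7-1=6
CMP r1, #2  (cmp 6,2)
BGT body: taken
r2=32>>3=4
r2=4+19=23
r2=M[108]=20
r2=20+9=29
r0=108+4=112
r1=6-1=5
CMP r1, #2  (cmp 5,2)
BGT body: taken
r2=29>>3=3
r2=3+19=22
r2=M[112]=22
r2=22+9=31
r0=112+4=116
r1=5-1=4
CMP r1, #2  (cmp 4,2)
BGT body: taken
r2=31>>3=3
r2=3+19=22
r2=M[116]=30
r2=30+9=39
r0=116+4=120
r1=4-1=3
CMP r1, #2  (cmp 3,2)
BGT body: taken
r2=39>>3=4
r2=4+19=23
r2=M[120]=5
r2=5+9=14
r0=120+4=124
r1=3-1=2
CMP r1, #2  (cmp 2,2)
BGT body: not taken
STR r2, [112] → M[112]=14
halt.

124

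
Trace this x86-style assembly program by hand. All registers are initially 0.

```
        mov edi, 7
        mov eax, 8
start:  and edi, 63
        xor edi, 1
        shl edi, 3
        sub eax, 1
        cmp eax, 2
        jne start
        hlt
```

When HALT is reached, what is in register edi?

72

mov edi, 7 → edi=7
mov eax, 8 → eax=8
and edi, 63 → edi=7&63=7
xor edi, 1 → edi=7^1=6
shl edi, 3 → edi=6<<3=48
sub eax, 1 → eax=8-1=7
cmp eax, 2  (cmp 7,2)
jne start: taken
and edi, 63 → edi=48&63=48
xor edi, 1 → edi=48^1=49
shl edi, 3 → edi=49<<3=392
sub eax, 1 → eax=7-1=6
cmp eax, 2  (cmp 6,2)
jne start: taken
and edi, 63 → edi=392&63=8
xor edi, 1 → edi=8^1=9
shl edi, 3 → edi=9<<3=72
sub eax, 1 → eax=6-1=5
cmp eax, 2  (cmp 5,2)
jne start: taken
and edi, 63 → edi=72&63=8
xor edi, 1 → edi=8^1=9
shl edi, 3 → edi=9<<3=72
sub eax, 1 → eax=5-1=4
cmp eax, 2  (cmp 4,2)
jne start: taken
and edi, 63 → edi=72&63=8
xor edi, 1 → edi=8^1=9
shl edi, 3 → edi=9<<3=72
sub eax, 1 → eax=4-1=3
cmp eax, 2  (cmp 3,2)
jne start: taken
and edi, 63 → edi=72&63=8
xor edi, 1 → edi=8^1=9
shl edi, 3 → edi=9<<3=72
sub eax, 1 → eax=3-1=2
cmp eax, 2  (cmp 2,2)
jne start: not taken
halt.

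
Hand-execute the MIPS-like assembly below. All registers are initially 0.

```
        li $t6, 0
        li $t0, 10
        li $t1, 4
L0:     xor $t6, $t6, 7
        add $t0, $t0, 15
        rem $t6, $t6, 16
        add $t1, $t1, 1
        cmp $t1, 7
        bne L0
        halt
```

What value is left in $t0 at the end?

55

$t6=0
$t0=10
$t1=4
$t6=0^7=7
$t0=10+15=25
$t6=7%16=7
$t1=4+1=5
cmp $t1, 7  (cmp 5,7)
bne L0: taken
$t6=7^7=0
$t0=25+15=40
$t6=0%16=0
$t1=5+1=6
cmp $t1, 7  (cmp 6,7)
bne L0: taken
$t6=0^7=7
$t0=40+15=55
$t6=7%16=7
$t1=6+1=7
cmp $t1, 7  (cmp 7,7)
bne L0: not taken
halt.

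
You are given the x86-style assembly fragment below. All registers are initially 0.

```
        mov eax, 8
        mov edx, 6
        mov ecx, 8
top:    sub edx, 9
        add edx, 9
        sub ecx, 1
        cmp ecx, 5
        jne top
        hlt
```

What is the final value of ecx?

5

eax=8
edx=6
ecx=8
edx=6-9=-3
edx=(-3)+9=6
ecx=8-1=7
cmp ecx, 5  (cmp 7,5)
jne top: taken
edx=6-9=-3
edx=(-3)+9=6
ecx=7-1=6
cmp ecx, 5  (cmp 6,5)
jne top: taken
edx=6-9=-3
edx=(-3)+9=6
ecx=6-1=5
cmp ecx, 5  (cmp 5,5)
jne top: not taken
halt.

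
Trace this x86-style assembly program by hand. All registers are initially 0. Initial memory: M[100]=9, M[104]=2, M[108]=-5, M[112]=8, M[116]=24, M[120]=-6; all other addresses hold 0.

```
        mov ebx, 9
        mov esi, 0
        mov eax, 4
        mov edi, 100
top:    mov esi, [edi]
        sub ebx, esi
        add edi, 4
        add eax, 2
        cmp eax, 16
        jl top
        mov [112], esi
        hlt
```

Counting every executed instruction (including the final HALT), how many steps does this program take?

42

mov ebx, 9 → ebx=9
mov esi, 0 → esi=0
mov eax, 4 → eax=4
mov edi, 100 → edi=100
mov esi, [edi] → esi=M[100]=9
sub ebx, esi → ebx=9-9=0
add edi, 4 → edi=100+4=104
add eax, 2 → eax=4+2=6
cmp eax, 16  (cmp 6,16)
jl top: taken
mov esi, [edi] → esi=M[104]=2
sub ebx, esi → ebx=0-2=-2
add edi, 4 → edi=104+4=108
add eax, 2 → eax=6+2=8
cmp eax, 16  (cmp 8,16)
jl top: taken
mov esi, [edi] → esi=M[108]=-5
sub ebx, esi → ebx=(-2)-(-5)=3
add edi, 4 → edi=108+4=112
add eax, 2 → eax=8+2=10
cmp eax, 16  (cmp 10,16)
jl top: taken
mov esi, [edi] → esi=M[112]=8
sub ebx, esi → ebx=3-8=-5
add edi, 4 → edi=112+4=116
add eax, 2 → eax=10+2=12
cmp eax, 16  (cmp 12,16)
jl top: taken
mov esi, [edi] → esi=M[116]=24
sub ebx, esi → ebx=(-5)-24=-29
add edi, 4 → edi=116+4=120
add eax, 2 → eax=12+2=14
cmp eax, 16  (cmp 14,16)
jl top: taken
mov esi, [edi] → esi=M[120]=-6
sub ebx, esi → ebx=(-29)-(-6)=-23
add edi, 4 → edi=120+4=124
add eax, 2 → eax=14+2=16
cmp eax, 16  (cmp 16,16)
jl top: not taken
mov [112], esi → M[112]=-6
halt.
Total executed instructions: 42.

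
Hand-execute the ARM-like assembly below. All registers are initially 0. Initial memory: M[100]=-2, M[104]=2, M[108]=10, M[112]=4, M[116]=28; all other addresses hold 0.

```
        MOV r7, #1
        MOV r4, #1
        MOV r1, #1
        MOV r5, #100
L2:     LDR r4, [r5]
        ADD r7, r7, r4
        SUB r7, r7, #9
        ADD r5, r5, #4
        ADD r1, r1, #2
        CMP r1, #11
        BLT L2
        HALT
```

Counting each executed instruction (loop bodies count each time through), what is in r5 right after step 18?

108

after MOV r7, #1: r7=1
after MOV r4, #1: r4=1
after MOV r1, #1: r1=1
after MOV r5, #100: r5=100
after LDR r4, [r5]: r4=M[100]=-2
after ADD r7, r7, r4: r7=1+(-2)=-1
after SUB r7, r7, #9: r7=(-1)-9=-10
after ADD r5, r5, #4: r5=100+4=104
after ADD r1, r1, #2: r1=1+2=3
CMP r1, #11  (cmp 3,11)
BLT L2: taken
after LDR r4, [r5]: r4=M[104]=2
after ADD r7, r7, r4: r7=(-10)+2=-8
after SUB r7, r7, #9: r7=(-8)-9=-17
after ADD r5, r5, #4: r5=104+4=108
after ADD r1, r1, #2: r1=3+2=5
CMP r1, #11  (cmp 5,11)
BLT L2: taken
After step 18: r5 = 108.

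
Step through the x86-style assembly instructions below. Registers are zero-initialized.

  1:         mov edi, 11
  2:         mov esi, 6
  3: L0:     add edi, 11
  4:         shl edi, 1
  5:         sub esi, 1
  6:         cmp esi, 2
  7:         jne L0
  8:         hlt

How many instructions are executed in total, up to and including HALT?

23

mov edi, 11 → edi=11
mov esi, 6 → esi=6
add edi, 11 → edi=11+11=22
shl edi, 1 → edi=22<<1=44
sub esi, 1 → esi=6-1=5
cmp esi, 2  (cmp 5,2)
jne L0: taken
add edi, 11 → edi=44+11=55
shl edi, 1 → edi=55<<1=110
sub esi, 1 → esi=5-1=4
cmp esi, 2  (cmp 4,2)
jne L0: taken
add edi, 11 → edi=110+11=121
shl edi, 1 → edi=121<<1=242
sub esi, 1 → esi=4-1=3
cmp esi, 2  (cmp 3,2)
jne L0: taken
add edi, 11 → edi=242+11=253
shl edi, 1 → edi=253<<1=506
sub esi, 1 → esi=3-1=2
cmp esi, 2  (cmp 2,2)
jne L0: not taken
halt.
Total executed instructions: 23.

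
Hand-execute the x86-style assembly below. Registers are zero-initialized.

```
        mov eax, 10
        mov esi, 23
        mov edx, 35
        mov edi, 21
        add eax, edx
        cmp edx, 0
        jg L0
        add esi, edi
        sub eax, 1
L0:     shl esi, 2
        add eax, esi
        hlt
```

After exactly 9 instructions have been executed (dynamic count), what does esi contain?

92

mov eax, 10 → eax=10
mov esi, 23 → esi=23
mov edx, 35 → edx=35
mov edi, 21 → edi=21
add eax, edx → eax=10+35=45
cmp edx, 0  (cmp 35,0)
jg L0: taken
shl esi, 2 → esi=23<<2=92
add eax, esi → eax=45+92=137
After step 9: esi = 92.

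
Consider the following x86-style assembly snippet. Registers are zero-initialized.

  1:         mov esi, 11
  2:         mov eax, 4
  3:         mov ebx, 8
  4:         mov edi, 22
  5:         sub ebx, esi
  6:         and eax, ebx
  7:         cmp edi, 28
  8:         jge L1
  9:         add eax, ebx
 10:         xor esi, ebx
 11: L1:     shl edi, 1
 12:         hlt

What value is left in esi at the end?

-10

mov esi, 11 → esi=11
mov eax, 4 → eax=4
mov ebx, 8 → ebx=8
mov edi, 22 → edi=22
sub ebx, esi → ebx=8-11=-3
and eax, ebx → eax=4&(-3)=4
cmp edi, 28  (cmp 22,28)
jge L1: not taken
add eax, ebx → eax=4+(-3)=1
xor esi, ebx → esi=11^(-3)=-10
shl edi, 1 → edi=22<<1=44
halt.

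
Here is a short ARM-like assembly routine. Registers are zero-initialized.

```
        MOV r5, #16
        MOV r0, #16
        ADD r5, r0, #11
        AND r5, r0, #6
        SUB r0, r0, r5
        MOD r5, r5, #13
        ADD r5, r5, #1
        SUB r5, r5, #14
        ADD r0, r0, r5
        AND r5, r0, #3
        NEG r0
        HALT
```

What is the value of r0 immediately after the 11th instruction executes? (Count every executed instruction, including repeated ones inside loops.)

r5=16
r0=16
r5=16+11=27
r5=16&6=0
r0=16-0=16
r5=0%13=0
r5=0+1=1
r5=1-14=-13
r0=16+(-13)=3
r5=3&3=3
r0=-(3)=-3
After step 11: r0 = -3.

-3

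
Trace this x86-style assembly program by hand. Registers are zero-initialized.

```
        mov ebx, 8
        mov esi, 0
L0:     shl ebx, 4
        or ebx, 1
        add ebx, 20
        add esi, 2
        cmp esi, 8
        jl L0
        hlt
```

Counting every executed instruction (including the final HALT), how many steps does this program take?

27

mov ebx, 8 → ebx=8
mov esi, 0 → esi=0
shl ebx, 4 → ebx=8<<4=128
or ebx, 1 → ebx=128|1=129
add ebx, 20 → ebx=129+20=149
add esi, 2 → esi=0+2=2
cmp esi, 8  (cmp 2,8)
jl L0: taken
shl ebx, 4 → ebx=149<<4=2384
or ebx, 1 → ebx=2384|1=2385
add ebx, 20 → ebx=2385+20=2405
add esi, 2 → esi=2+2=4
cmp esi, 8  (cmp 4,8)
jl L0: taken
shl ebx, 4 → ebx=2405<<4=38480
or ebx, 1 → ebx=38480|1=38481
add ebx, 20 → ebx=38481+20=38501
add esi, 2 → esi=4+2=6
cmp esi, 8  (cmp 6,8)
jl L0: taken
shl ebx, 4 → ebx=38501<<4=616016
or ebx, 1 → ebx=616016|1=616017
add ebx, 20 → ebx=616017+20=616037
add esi, 2 → esi=6+2=8
cmp esi, 8  (cmp 8,8)
jl L0: not taken
halt.
Total executed instructions: 27.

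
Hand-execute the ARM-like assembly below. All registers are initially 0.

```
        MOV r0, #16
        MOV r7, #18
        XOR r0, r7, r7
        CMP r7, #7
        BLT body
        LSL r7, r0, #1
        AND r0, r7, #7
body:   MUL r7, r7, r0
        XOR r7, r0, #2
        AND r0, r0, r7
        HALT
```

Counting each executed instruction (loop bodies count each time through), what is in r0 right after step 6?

0

after MOV r0, #16: r0=16
after MOV r7, #18: r7=18
after XOR r0, r7, r7: r0=18^18=0
CMP r7, #7  (cmp 18,7)
BLT body: not taken
after LSL r7, r0, #1: r7=0<<1=0
After step 6: r0 = 0.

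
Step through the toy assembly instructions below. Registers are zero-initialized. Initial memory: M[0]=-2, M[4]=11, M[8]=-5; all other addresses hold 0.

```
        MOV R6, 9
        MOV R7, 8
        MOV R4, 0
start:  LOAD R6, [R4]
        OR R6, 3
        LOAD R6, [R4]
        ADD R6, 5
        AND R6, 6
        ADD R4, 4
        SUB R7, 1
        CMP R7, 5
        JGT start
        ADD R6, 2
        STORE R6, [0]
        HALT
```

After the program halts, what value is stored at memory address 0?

2

after MOV R6, 9: R6=9
after MOV R7, 8: R7=8
after MOV R4, 0: R4=0
after LOAD R6, [R4]: R6=M[0]=-2
after OR R6, 3: R6=(-2)|3=-1
after LOAD R6, [R4]: R6=M[0]=-2
after ADD R6, 5: R6=(-2)+5=3
after AND R6, 6: R6=3&6=2
after ADD R4, 4: R4=0+4=4
after SUB R7, 1: R7=8-1=7
CMP R7, 5  (cmp 7,5)
JGT start: taken
after LOAD R6, [R4]: R6=M[4]=11
after OR R6, 3: R6=11|3=11
after LOAD R6, [R4]: R6=M[4]=11
after ADD R6, 5: R6=11+5=16
after AND R6, 6: R6=16&6=0
after ADD R4, 4: R4=4+4=8
after SUB R7, 1: R7=7-1=6
CMP R7, 5  (cmp 6,5)
JGT start: taken
after LOAD R6, [R4]: R6=M[8]=-5
after OR R6, 3: R6=(-5)|3=-5
after LOAD R6, [R4]: R6=M[8]=-5
after ADD R6, 5: R6=(-5)+5=0
after AND R6, 6: R6=0&6=0
after ADD R4, 4: R4=8+4=12
after SUB R7, 1: R7=6-1=5
CMP R7, 5  (cmp 5,5)
JGT start: not taken
after ADD R6, 2: R6=0+2=2
STORE R6, [0] → M[0]=2
halt.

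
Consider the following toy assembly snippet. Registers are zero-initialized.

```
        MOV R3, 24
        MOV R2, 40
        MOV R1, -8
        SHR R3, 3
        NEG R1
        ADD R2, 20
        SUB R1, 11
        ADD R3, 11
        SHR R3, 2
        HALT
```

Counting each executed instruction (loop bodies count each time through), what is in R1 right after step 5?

8

R3=24
R2=40
R1=-8
R3=24>>3=3
R1=-(-8)=8
After step 5: R1 = 8.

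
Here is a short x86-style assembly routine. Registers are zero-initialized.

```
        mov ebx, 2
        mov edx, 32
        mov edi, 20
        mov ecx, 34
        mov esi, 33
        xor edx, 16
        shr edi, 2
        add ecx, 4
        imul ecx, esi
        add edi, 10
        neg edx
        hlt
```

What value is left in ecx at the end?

mov ebx, 2 → ebx=2
mov edx, 32 → edx=32
mov edi, 20 → edi=20
mov ecx, 34 → ecx=34
mov esi, 33 → esi=33
xor edx, 16 → edx=32^16=48
shr edi, 2 → edi=20>>2=5
add ecx, 4 → ecx=34+4=38
imul ecx, esi → ecx=38*33=1254
add edi, 10 → edi=5+10=15
neg edx → edx=-(48)=-48
halt.

1254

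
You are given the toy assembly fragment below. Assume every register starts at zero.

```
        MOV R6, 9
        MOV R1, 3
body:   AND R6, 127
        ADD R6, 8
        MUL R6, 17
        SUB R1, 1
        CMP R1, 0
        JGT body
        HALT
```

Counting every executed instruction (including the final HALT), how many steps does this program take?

21

after MOV R6, 9: R6=9
after MOV R1, 3: R1=3
after AND R6, 127: R6=9&127=9
after ADD R6, 8: R6=9+8=17
after MUL R6, 17: R6=17*17=289
after SUB R1, 1: R1=3-1=2
CMP R1, 0  (cmp 2,0)
JGT body: taken
after AND R6, 127: R6=289&127=33
after ADD R6, 8: R6=33+8=41
after MUL R6, 17: R6=41*17=697
after SUB R1, 1: R1=2-1=1
CMP R1, 0  (cmp 1,0)
JGT body: taken
after AND R6, 127: R6=697&127=57
after ADD R6, 8: R6=57+8=65
after MUL R6, 17: R6=65*17=1105
after SUB R1, 1: R1=1-1=0
CMP R1, 0  (cmp 0,0)
JGT body: not taken
halt.
Total executed instructions: 21.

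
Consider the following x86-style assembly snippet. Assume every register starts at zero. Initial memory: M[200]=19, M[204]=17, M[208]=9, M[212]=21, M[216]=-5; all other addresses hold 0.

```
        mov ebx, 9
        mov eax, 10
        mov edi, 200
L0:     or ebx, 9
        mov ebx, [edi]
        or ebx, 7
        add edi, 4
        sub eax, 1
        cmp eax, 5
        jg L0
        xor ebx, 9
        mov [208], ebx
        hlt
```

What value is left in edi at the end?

220

mov ebx, 9 → ebx=9
mov eax, 10 → eax=10
mov edi, 200 → edi=200
or ebx, 9 → ebx=9|9=9
mov ebx, [edi] → ebx=M[200]=19
or ebx, 7 → ebx=19|7=23
add edi, 4 → edi=200+4=204
sub eax, 1 → eax=10-1=9
cmp eax, 5  (cmp 9,5)
jg L0: taken
or ebx, 9 → ebx=23|9=31
mov ebx, [edi] → ebx=M[204]=17
or ebx, 7 → ebx=17|7=23
add edi, 4 → edi=204+4=208
sub eax, 1 → eax=9-1=8
cmp eax, 5  (cmp 8,5)
jg L0: taken
or ebx, 9 → ebx=23|9=31
mov ebx, [edi] → ebx=M[208]=9
or ebx, 7 → ebx=9|7=15
add edi, 4 → edi=208+4=212
sub eax, 1 → eax=8-1=7
cmp eax, 5  (cmp 7,5)
jg L0: taken
or ebx, 9 → ebx=15|9=15
mov ebx, [edi] → ebx=M[212]=21
or ebx, 7 → ebx=21|7=23
add edi, 4 → edi=212+4=216
sub eax, 1 → eax=7-1=6
cmp eax, 5  (cmp 6,5)
jg L0: taken
or ebx, 9 → ebx=23|9=31
mov ebx, [edi] → ebx=M[216]=-5
or ebx, 7 → ebx=(-5)|7=-1
add edi, 4 → edi=216+4=220
sub eax, 1 → eax=6-1=5
cmp eax, 5  (cmp 5,5)
jg L0: not taken
xor ebx, 9 → ebx=(-1)^9=-10
mov [208], ebx → M[208]=-10
halt.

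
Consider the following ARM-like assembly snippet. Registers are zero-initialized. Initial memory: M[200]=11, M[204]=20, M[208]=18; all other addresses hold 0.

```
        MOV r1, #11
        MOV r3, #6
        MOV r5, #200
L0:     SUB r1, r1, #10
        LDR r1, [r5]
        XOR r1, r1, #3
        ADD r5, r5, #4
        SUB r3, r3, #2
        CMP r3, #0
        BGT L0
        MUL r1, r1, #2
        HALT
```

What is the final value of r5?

212

after MOV r1, #11: r1=11
after MOV r3, #6: r3=6
after MOV r5, #200: r5=200
after SUB r1, r1, #10: r1=11-10=1
after LDR r1, [r5]: r1=M[200]=11
after XOR r1, r1, #3: r1=11^3=8
after ADD r5, r5, #4: r5=200+4=204
after SUB r3, r3, #2: r3=6-2=4
CMP r3, #0  (cmp 4,0)
BGT L0: taken
after SUB r1, r1, #10: r1=8-10=-2
after LDR r1, [r5]: r1=M[204]=20
after XOR r1, r1, #3: r1=20^3=23
after ADD r5, r5, #4: r5=204+4=208
after SUB r3, r3, #2: r3=4-2=2
CMP r3, #0  (cmp 2,0)
BGT L0: taken
after SUB r1, r1, #10: r1=23-10=13
after LDR r1, [r5]: r1=M[208]=18
after XOR r1, r1, #3: r1=18^3=17
after ADD r5, r5, #4: r5=208+4=212
after SUB r3, r3, #2: r3=2-2=0
CMP r3, #0  (cmp 0,0)
BGT L0: not taken
after MUL r1, r1, #2: r1=17*2=34
halt.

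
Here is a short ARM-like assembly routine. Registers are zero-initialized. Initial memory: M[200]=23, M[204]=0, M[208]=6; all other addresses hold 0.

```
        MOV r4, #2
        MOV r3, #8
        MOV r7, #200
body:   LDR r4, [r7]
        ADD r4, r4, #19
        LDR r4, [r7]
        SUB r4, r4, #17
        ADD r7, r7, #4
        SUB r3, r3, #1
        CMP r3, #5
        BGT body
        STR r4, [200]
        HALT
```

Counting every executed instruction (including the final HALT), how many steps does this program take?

after MOV r4, #2: r4=2
after MOV r3, #8: r3=8
after MOV r7, #200: r7=200
after LDR r4, [r7]: r4=M[200]=23
after ADD r4, r4, #19: r4=23+19=42
after LDR r4, [r7]: r4=M[200]=23
after SUB r4, r4, #17: r4=23-17=6
after ADD r7, r7, #4: r7=200+4=204
after SUB r3, r3, #1: r3=8-1=7
CMP r3, #5  (cmp 7,5)
BGT body: taken
after LDR r4, [r7]: r4=M[204]=0
after ADD r4, r4, #19: r4=0+19=19
after LDR r4, [r7]: r4=M[204]=0
after SUB r4, r4, #17: r4=0-17=-17
after ADD r7, r7, #4: r7=204+4=208
after SUB r3, r3, #1: r3=7-1=6
CMP r3, #5  (cmp 6,5)
BGT body: taken
after LDR r4, [r7]: r4=M[208]=6
after ADD r4, r4, #19: r4=6+19=25
after LDR r4, [r7]: r4=M[208]=6
after SUB r4, r4, #17: r4=6-17=-11
after ADD r7, r7, #4: r7=208+4=212
after SUB r3, r3, #1: r3=6-1=5
CMP r3, #5  (cmp 5,5)
BGT body: not taken
STR r4, [200] → M[200]=-11
halt.
Total executed instructions: 29.

29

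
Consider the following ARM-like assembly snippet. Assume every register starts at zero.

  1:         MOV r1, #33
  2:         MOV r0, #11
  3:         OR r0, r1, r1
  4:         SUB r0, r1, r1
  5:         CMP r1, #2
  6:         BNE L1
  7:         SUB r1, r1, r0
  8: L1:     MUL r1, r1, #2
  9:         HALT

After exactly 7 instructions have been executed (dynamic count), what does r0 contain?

MOV r1, #33 → r1=33
MOV r0, #11 → r0=11
OR r0, r1, r1 → r0=33|33=33
SUB r0, r1, r1 → r0=33-33=0
CMP r1, #2  (cmp 33,2)
BNE L1: taken
MUL r1, r1, #2 → r1=33*2=66
After step 7: r0 = 0.

0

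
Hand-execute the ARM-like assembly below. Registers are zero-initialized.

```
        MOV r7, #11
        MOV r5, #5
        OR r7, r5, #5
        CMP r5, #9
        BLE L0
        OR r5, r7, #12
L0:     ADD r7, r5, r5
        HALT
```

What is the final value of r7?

10

after MOV r7, #11: r7=11
after MOV r5, #5: r5=5
after OR r7, r5, #5: r7=5|5=5
CMP r5, #9  (cmp 5,9)
BLE L0: taken
after ADD r7, r5, r5: r7=5+5=10
halt.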